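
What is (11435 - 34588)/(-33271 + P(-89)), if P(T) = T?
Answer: 23153/33360 ≈ 0.69403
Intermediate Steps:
(11435 - 34588)/(-33271 + P(-89)) = (11435 - 34588)/(-33271 - 89) = -23153/(-33360) = -23153*(-1/33360) = 23153/33360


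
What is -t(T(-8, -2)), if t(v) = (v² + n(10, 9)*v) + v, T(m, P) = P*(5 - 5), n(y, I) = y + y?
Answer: 0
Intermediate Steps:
n(y, I) = 2*y
T(m, P) = 0 (T(m, P) = P*0 = 0)
t(v) = v² + 21*v (t(v) = (v² + (2*10)*v) + v = (v² + 20*v) + v = v² + 21*v)
-t(T(-8, -2)) = -0*(21 + 0) = -0*21 = -1*0 = 0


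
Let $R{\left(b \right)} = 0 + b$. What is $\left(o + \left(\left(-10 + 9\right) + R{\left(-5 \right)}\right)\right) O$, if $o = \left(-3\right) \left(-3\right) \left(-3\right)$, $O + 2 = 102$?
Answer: $-3300$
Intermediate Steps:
$R{\left(b \right)} = b$
$O = 100$ ($O = -2 + 102 = 100$)
$o = -27$ ($o = 9 \left(-3\right) = -27$)
$\left(o + \left(\left(-10 + 9\right) + R{\left(-5 \right)}\right)\right) O = \left(-27 + \left(\left(-10 + 9\right) - 5\right)\right) 100 = \left(-27 - 6\right) 100 = \left(-33\right) 100 = -3300$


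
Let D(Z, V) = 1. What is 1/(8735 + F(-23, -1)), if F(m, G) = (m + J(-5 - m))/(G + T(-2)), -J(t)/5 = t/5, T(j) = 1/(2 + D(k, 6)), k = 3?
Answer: 2/17593 ≈ 0.00011368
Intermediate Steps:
T(j) = 1/3 (T(j) = 1/(2 + 1) = 1/3)
J(t) = -t (J(t) = -5*t/5 = -t)
F(m, G) = (5 + 2*m)/(1/3 + G) (F(m, G) = (m - (-5 - m))/(G + 1/3) = (m + (5 + m))/(1/3 + G) = (5 + 2*m)/(1/3 + G))
1/(8735 + F(-23, -1)) = 1/(8735 + 3*(5 + 2*(-23))/(1 + 3*(-1))) = 1/(8735 + 3*(5 - 46)/(1 - 3)) = 1/(8735 + 3*(-41)/(-2)) = 1/(8735 + 3*(-1/2)*(-41)) = 1/(8735 + 123/2) = 1/(17593/2) = 2/17593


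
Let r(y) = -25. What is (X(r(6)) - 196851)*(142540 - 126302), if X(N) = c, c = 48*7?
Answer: -3191010570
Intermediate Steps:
c = 336
X(N) = 336
(X(r(6)) - 196851)*(142540 - 126302) = (336 - 196851)*(142540 - 126302) = -196515*16238 = -3191010570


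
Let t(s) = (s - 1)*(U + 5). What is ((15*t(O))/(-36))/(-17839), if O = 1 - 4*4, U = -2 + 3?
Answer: -40/17839 ≈ -0.0022423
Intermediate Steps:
U = 1
O = -15 (O = 1 - 16 = -15)
t(s) = -6 + 6*s (t(s) = (s - 1)*(1 + 5) = (-1 + s)*6 = -6 + 6*s)
((15*t(O))/(-36))/(-17839) = ((15*(-6 + 6*(-15)))/(-36))/(-17839) = ((15*(-6 - 90))*(-1/36))*(-1/17839) = ((15*(-96))*(-1/36))*(-1/17839) = -1440*(-1/36)*(-1/17839) = 40*(-1/17839) = -40/17839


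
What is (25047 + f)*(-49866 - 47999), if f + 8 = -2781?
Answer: -2178279170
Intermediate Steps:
f = -2789 (f = -8 - 2781 = -2789)
(25047 + f)*(-49866 - 47999) = (25047 - 2789)*(-49866 - 47999) = 22258*(-97865) = -2178279170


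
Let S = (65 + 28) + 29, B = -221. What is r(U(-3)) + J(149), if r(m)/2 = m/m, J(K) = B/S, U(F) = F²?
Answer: 23/122 ≈ 0.18852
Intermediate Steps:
S = 122 (S = 93 + 29 = 122)
J(K) = -221/122
r(m) = 2 (r(m) = 2*(m/m) = 2*1 = 2)
r(U(-3)) + J(149) = 2 - 221/122 = 23/122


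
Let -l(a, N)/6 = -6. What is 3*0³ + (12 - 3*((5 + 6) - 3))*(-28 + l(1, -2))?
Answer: -96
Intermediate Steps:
l(a, N) = 36 (l(a, N) = -6*(-6) = 36)
3*0³ + (12 - 3*((5 + 6) - 3))*(-28 + l(1, -2)) = 3*0³ + (12 - 3*((5 + 6) - 3))*(-28 + 36) = 3*0 + (12 - 3*(11 - 3))*8 = 0 + (12 - 3*8)*8 = 0 + (12 - 24)*8 = 0 - 12*8 = 0 - 96 = -96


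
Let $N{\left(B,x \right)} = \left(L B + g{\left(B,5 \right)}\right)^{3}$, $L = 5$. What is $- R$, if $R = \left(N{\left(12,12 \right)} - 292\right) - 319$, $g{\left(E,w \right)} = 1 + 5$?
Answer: $-286885$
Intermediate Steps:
$g{\left(E,w \right)} = 6$
$N{\left(B,x \right)} = \left(6 + 5 B\right)^{3}$ ($N{\left(B,x \right)} = \left(5 B + 6\right)^{3} = \left(6 + 5 B\right)^{3}$)
$R = 286885$ ($R = \left(\left(6 + 5 \cdot 12\right)^{3} - 292\right) - 319 = \left(\left(6 + 60\right)^{3} - 292\right) - 319 = \left(66^{3} - 292\right) - 319 = \left(287496 - 292\right) - 319 = 287204 - 319 = 286885$)
$- R = \left(-1\right) 286885 = -286885$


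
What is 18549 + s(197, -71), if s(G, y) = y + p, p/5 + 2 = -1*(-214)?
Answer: 19538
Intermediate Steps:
p = 1060 (p = -10 + 5*(-1*(-214)) = -10 + 5*214 = -10 + 1070 = 1060)
s(G, y) = 1060 + y (s(G, y) = y + 1060 = 1060 + y)
18549 + s(197, -71) = 18549 + (1060 - 71) = 18549 + 989 = 19538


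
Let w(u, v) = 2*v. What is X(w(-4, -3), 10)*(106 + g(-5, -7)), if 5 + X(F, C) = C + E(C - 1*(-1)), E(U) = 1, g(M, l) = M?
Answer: 606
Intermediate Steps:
X(F, C) = -4 + C (X(F, C) = -5 + (C + 1) = -5 + (1 + C) = -4 + C)
X(w(-4, -3), 10)*(106 + g(-5, -7)) = (-4 + 10)*(106 - 5) = 6*101 = 606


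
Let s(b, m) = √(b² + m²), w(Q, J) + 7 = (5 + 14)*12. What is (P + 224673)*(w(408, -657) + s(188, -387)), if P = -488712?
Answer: -58352619 - 264039*√185113 ≈ -1.7195e+8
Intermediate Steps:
w(Q, J) = 221 (w(Q, J) = -7 + (5 + 14)*12 = -7 + 19*12 = -7 + 228 = 221)
(P + 224673)*(w(408, -657) + s(188, -387)) = (-488712 + 224673)*(221 + √(188² + (-387)²)) = -264039*(221 + √(35344 + 149769)) = -264039*(221 + √185113) = -58352619 - 264039*√185113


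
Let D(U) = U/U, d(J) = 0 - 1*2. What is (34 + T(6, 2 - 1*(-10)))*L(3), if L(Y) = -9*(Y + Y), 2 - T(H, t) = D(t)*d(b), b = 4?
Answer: -2052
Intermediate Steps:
d(J) = -2 (d(J) = 0 - 2 = -2)
D(U) = 1
T(H, t) = 4 (T(H, t) = 2 - (-2) = 2 - 1*(-2) = 2 + 2 = 4)
L(Y) = -18*Y
(34 + T(6, 2 - 1*(-10)))*L(3) = (34 + 4)*(-18*3) = 38*(-54) = -2052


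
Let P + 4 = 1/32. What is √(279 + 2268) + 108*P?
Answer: -3429/8 + 3*√283 ≈ -378.16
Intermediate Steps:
P = -127/32 (P = -4 + 1/32 = -127/32 ≈ -3.9688)
√(279 + 2268) + 108*P = √(279 + 2268) + 108*(-127/32) = √2547 - 3429/8 = 3*√283 - 3429/8 = -3429/8 + 3*√283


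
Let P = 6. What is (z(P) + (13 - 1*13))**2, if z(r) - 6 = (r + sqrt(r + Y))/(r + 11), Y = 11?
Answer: (108 + sqrt(17))**2/289 ≈ 43.500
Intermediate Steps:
z(r) = 6 + (r + sqrt(11 + r))/(11 + r) (z(r) = 6 + (r + sqrt(r + 11))/(r + 11) = 6 + (r + sqrt(11 + r))/(11 + r))
(z(P) + (13 - 1*13))**2 = ((66 + sqrt(11 + 6) + 7*6)/(11 + 6) + (13 - 1*13))**2 = ((66 + sqrt(17) + 42)/17 + (13 - 13))**2 = ((108 + sqrt(17))/17 + 0)**2 = ((108/17 + sqrt(17)/17) + 0)**2 = (108/17 + sqrt(17)/17)**2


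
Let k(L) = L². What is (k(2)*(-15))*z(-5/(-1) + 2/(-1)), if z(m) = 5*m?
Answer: -900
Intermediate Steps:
(k(2)*(-15))*z(-5/(-1) + 2/(-1)) = (2²*(-15))*(5*(-5/(-1) + 2/(-1))) = (4*(-15))*(5*(-5*(-1) + 2*(-1))) = -300*(5 - 2) = -300*3 = -60*15 = -900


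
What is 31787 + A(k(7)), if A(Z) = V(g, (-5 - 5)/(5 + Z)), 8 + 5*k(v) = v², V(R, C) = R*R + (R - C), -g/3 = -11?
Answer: 1086022/33 ≈ 32910.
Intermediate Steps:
g = 33 (g = -3*(-11) = 33)
V(R, C) = R + R² - C (V(R, C) = R² + (R - C) = R + R² - C)
k(v) = -8/5 + v²/5
A(Z) = 1122 + 10/(5 + Z) (A(Z) = 33 + 33² - (-5 - 5)/(5 + Z) = 33 + 1089 - (-10)/(5 + Z) = 33 + 1089 + 10/(5 + Z) = 1122 + 10/(5 + Z))
31787 + A(k(7)) = 31787 + 2*(2810 + 561*(-8/5 + (⅕)*7²))/(5 + (-8/5 + (⅕)*7²)) = 31787 + 2*(2810 + 561*(-8/5 + (⅕)*49))/(5 + (-8/5 + (⅕)*49)) = 31787 + 2*(2810 + 561*(-8/5 + 49/5))/(5 + (-8/5 + 49/5)) = 31787 + 2*(2810 + 561*(41/5))/(5 + 41/5) = 31787 + 2*(2810 + 23001/5)/(66/5) = 31787 + 2*(5/66)*(37051/5) = 31787 + 37051/33 = 1086022/33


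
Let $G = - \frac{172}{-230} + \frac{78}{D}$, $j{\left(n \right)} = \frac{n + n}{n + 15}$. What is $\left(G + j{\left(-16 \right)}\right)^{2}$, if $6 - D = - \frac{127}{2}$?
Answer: $\frac{293129119396}{255520225} \approx 1147.2$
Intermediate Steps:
$j{\left(n \right)} = \frac{2 n}{15 + n}$
$D = \frac{139}{2}$ ($D = 6 - - \frac{127}{2} = 6 + \frac{127}{2} = \frac{139}{2} \approx 69.5$)
$G = \frac{29894}{15985}$ ($G = - \frac{172}{-230} + \frac{78}{\frac{139}{2}} = \left(-172\right) \left(- \frac{1}{230}\right) + 78 \cdot \frac{2}{139} = \frac{86}{115} + \frac{156}{139} = \frac{29894}{15985} \approx 1.8701$)
$\left(G + j{\left(-16 \right)}\right)^{2} = \left(\frac{29894}{15985} + 2 \left(-16\right) \frac{1}{15 - 16}\right)^{2} = \left(\frac{29894}{15985} + 2 \left(-16\right) \frac{1}{-1}\right)^{2} = \left(\frac{29894}{15985} + 2 \left(-16\right) \left(-1\right)\right)^{2} = \left(\frac{29894}{15985} + 32\right)^{2} = \left(\frac{541414}{15985}\right)^{2} = \frac{293129119396}{255520225}$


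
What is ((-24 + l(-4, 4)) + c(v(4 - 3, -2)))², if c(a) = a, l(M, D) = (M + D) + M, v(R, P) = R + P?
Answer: 841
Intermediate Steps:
v(R, P) = P + R
l(M, D) = D + 2*M (l(M, D) = (D + M) + M = D + 2*M)
((-24 + l(-4, 4)) + c(v(4 - 3, -2)))² = ((-24 + (4 + 2*(-4))) + (-2 + (4 - 3)))² = ((-24 + (4 - 8)) + (-2 + 1))² = ((-24 - 4) - 1)² = (-28 - 1)² = (-29)² = 841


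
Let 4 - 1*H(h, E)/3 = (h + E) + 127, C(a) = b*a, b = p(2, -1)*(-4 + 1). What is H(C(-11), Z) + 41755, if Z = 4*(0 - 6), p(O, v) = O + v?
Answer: 41359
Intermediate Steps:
Z = -24 (Z = 4*(-6) = -24)
b = -3 (b = (2 - 1)*(-4 + 1) = 1*(-3) = -3)
C(a) = -3*a
H(h, E) = -369 - 3*E - 3*h (H(h, E) = 12 - 3*((h + E) + 127) = 12 - 3*((E + h) + 127) = 12 - 3*(127 + E + h) = 12 + (-381 - 3*E - 3*h) = -369 - 3*E - 3*h)
H(C(-11), Z) + 41755 = (-369 - 3*(-24) - (-9)*(-11)) + 41755 = (-369 + 72 - 3*33) + 41755 = (-369 + 72 - 99) + 41755 = -396 + 41755 = 41359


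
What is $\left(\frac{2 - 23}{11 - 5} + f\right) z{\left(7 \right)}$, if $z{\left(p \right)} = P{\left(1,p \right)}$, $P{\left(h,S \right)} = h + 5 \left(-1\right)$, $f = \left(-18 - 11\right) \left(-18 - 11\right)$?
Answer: $-3350$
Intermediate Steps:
$f = 841$ ($f = \left(-29\right) \left(-29\right) = 841$)
$P{\left(h,S \right)} = -5 + h$ ($P{\left(h,S \right)} = h - 5 = -5 + h$)
$z{\left(p \right)} = -4$ ($z{\left(p \right)} = -5 + 1 = -4$)
$\left(\frac{2 - 23}{11 - 5} + f\right) z{\left(7 \right)} = \left(\frac{2 - 23}{11 - 5} + 841\right) \left(-4\right) = \left(- \frac{21}{6} + 841\right) \left(-4\right) = \left(\left(-21\right) \frac{1}{6} + 841\right) \left(-4\right) = \left(- \frac{7}{2} + 841\right) \left(-4\right) = \frac{1675}{2} \left(-4\right) = -3350$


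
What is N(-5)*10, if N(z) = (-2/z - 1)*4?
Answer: -24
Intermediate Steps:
N(z) = -4 - 8/z (N(z) = (-1 - 2/z)*4 = -4 - 8/z)
N(-5)*10 = (-4 - 8/(-5))*10 = (-4 - 8*(-1/5))*10 = (-4 + 8/5)*10 = -12/5*10 = -24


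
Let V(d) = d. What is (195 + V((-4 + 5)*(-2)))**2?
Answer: 37249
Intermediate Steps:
(195 + V((-4 + 5)*(-2)))**2 = (195 + (-4 + 5)*(-2))**2 = (195 + 1*(-2))**2 = (195 - 2)**2 = 193**2 = 37249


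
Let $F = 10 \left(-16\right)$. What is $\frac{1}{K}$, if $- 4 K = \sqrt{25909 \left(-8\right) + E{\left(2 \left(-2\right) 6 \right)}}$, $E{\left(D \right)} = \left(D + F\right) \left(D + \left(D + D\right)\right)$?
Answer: $\frac{i \sqrt{48506}}{24253} \approx 0.009081 i$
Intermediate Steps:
$F = -160$
$E{\left(D \right)} = 3 D \left(-160 + D\right)$ ($E{\left(D \right)} = \left(D - 160\right) \left(D + \left(D + D\right)\right) = \left(-160 + D\right) \left(D + 2 D\right) = \left(-160 + D\right) 3 D = 3 D \left(-160 + D\right)$)
$K = - \frac{i \sqrt{48506}}{2}$ ($K = - \frac{\sqrt{25909 \left(-8\right) + 3 \cdot 2 \left(-2\right) 6 \left(-160 + 2 \left(-2\right) 6\right)}}{4} = - \frac{\sqrt{-207272 + 3 \left(\left(-4\right) 6\right) \left(-160 - 24\right)}}{4} = - \frac{\sqrt{-207272 + 3 \left(-24\right) \left(-160 - 24\right)}}{4} = - \frac{\sqrt{-207272 + 3 \left(-24\right) \left(-184\right)}}{4} = - \frac{\sqrt{-207272 + 13248}}{4} = - \frac{\sqrt{-194024}}{4} = - \frac{2 i \sqrt{48506}}{4} = - \frac{i \sqrt{48506}}{2} \approx - 110.12 i$)
$\frac{1}{K} = \frac{1}{\left(- \frac{1}{2}\right) i \sqrt{48506}} = \frac{i \sqrt{48506}}{24253}$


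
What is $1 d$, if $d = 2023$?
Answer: $2023$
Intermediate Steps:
$1 d = 1 \cdot 2023 = 2023$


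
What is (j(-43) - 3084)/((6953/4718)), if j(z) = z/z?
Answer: -14545594/6953 ≈ -2092.0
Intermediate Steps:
j(z) = 1
(j(-43) - 3084)/((6953/4718)) = (1 - 3084)/((6953/4718)) = -3083/(6953*(1/4718)) = -3083/6953/4718 = -3083*4718/6953 = -14545594/6953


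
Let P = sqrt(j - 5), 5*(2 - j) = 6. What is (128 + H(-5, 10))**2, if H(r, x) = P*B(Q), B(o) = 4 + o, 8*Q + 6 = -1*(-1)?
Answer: 5227571/320 + 864*I*sqrt(105)/5 ≈ 16336.0 + 1770.7*I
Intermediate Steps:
j = 4/5 (j = 2 - 1/5*6 = 2 - 6/5 = 4/5 ≈ 0.80000)
Q = -5/8 (Q = -3/4 + (-1*(-1))/8 = -3/4 + (1/8)*1 = -3/4 + 1/8 = -5/8 ≈ -0.62500)
P = I*sqrt(105)/5 (P = sqrt(4/5 - 5) = sqrt(-21/5) = I*sqrt(105)/5 ≈ 2.0494*I)
H(r, x) = 27*I*sqrt(105)/40 (H(r, x) = (I*sqrt(105)/5)*(4 - 5/8) = (I*sqrt(105)/5)*(27/8) = 27*I*sqrt(105)/40)
(128 + H(-5, 10))**2 = (128 + 27*I*sqrt(105)/40)**2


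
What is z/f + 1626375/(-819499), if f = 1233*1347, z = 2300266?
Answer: -816100858391/1361065733649 ≈ -0.59960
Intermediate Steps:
f = 1660851
z/f + 1626375/(-819499) = 2300266/1660851 + 1626375/(-819499) = 2300266*(1/1660851) + 1626375*(-1/819499) = 2300266/1660851 - 1626375/819499 = -816100858391/1361065733649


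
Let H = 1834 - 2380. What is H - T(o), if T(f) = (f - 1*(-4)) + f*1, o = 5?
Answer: -560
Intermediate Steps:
T(f) = 4 + 2*f (T(f) = (f + 4) + f = (4 + f) + f = 4 + 2*f)
H = -546
H - T(o) = -546 - (4 + 2*5) = -546 - (4 + 10) = -546 - 1*14 = -546 - 14 = -560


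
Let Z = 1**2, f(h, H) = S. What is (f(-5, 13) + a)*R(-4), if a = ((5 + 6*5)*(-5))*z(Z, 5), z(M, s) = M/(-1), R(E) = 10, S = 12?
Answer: 1870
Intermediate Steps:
f(h, H) = 12
Z = 1
z(M, s) = -M (z(M, s) = M*(-1) = -M)
a = 175 (a = ((5 + 6*5)*(-5))*(-1*1) = ((5 + 30)*(-5))*(-1) = (35*(-5))*(-1) = -175*(-1) = 175)
(f(-5, 13) + a)*R(-4) = (12 + 175)*10 = 187*10 = 1870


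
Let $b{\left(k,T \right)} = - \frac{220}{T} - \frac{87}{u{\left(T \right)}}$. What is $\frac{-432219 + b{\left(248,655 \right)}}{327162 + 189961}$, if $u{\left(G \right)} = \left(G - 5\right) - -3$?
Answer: $- \frac{36973350046}{44236252789} \approx -0.83582$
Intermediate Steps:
$u{\left(G \right)} = -2 + G$ ($u{\left(G \right)} = \left(-5 + G\right) + 3 = -2 + G$)
$b{\left(k,T \right)} = - \frac{220}{T} - \frac{87}{-2 + T}$
$\frac{-432219 + b{\left(248,655 \right)}}{327162 + 189961} = \frac{-432219 + \frac{440 - 201085}{655 \left(-2 + 655\right)}}{327162 + 189961} = \frac{-432219 + \frac{440 - 201085}{655 \cdot 653}}{517123} = \left(-432219 + \frac{1}{655} \cdot \frac{1}{653} \left(-200645\right)\right) \frac{1}{517123} = \left(-432219 - \frac{40129}{85543}\right) \frac{1}{517123} = \left(- \frac{36973350046}{85543}\right) \frac{1}{517123} = - \frac{36973350046}{44236252789}$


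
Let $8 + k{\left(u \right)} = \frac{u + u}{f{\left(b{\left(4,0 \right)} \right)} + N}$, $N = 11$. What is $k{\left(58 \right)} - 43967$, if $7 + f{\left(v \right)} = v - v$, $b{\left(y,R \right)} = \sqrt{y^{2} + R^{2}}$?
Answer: $-43946$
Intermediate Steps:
$b{\left(y,R \right)} = \sqrt{R^{2} + y^{2}}$
$f{\left(v \right)} = -7$ ($f{\left(v \right)} = -7 + \left(v - v\right) = -7 + 0 = -7$)
$k{\left(u \right)} = -8 + \frac{u}{2}$ ($k{\left(u \right)} = -8 + \frac{u + u}{-7 + 11} = -8 + \frac{2 u}{4} = -8 + 2 u \frac{1}{4} = -8 + \frac{u}{2}$)
$k{\left(58 \right)} - 43967 = \left(-8 + \frac{1}{2} \cdot 58\right) - 43967 = \left(-8 + 29\right) - 43967 = 21 - 43967 = -43946$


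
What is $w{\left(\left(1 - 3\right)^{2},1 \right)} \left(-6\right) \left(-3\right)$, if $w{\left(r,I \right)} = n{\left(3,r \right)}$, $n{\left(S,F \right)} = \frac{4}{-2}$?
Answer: $-36$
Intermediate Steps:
$n{\left(S,F \right)} = -2$ ($n{\left(S,F \right)} = 4 \left(- \frac{1}{2}\right) = -2$)
$w{\left(r,I \right)} = -2$
$w{\left(\left(1 - 3\right)^{2},1 \right)} \left(-6\right) \left(-3\right) = \left(-2\right) \left(-6\right) \left(-3\right) = 12 \left(-3\right) = -36$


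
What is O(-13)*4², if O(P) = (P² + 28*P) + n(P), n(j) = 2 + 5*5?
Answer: -2688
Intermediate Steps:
n(j) = 27 (n(j) = 2 + 25 = 27)
O(P) = 27 + P² + 28*P (O(P) = (P² + 28*P) + 27 = 27 + P² + 28*P)
O(-13)*4² = (27 + (-13)² + 28*(-13))*4² = (27 + 169 - 364)*16 = -168*16 = -2688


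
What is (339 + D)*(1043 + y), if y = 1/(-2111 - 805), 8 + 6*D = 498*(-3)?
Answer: 404504471/4374 ≈ 92479.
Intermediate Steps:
D = -751/3 (D = -4/3 + (498*(-3))/6 = -4/3 + (⅙)*(-1494) = -4/3 - 249 = -751/3 ≈ -250.33)
y = -1/2916 (y = 1/(-2916) = -1/2916 ≈ -0.00034294)
(339 + D)*(1043 + y) = (339 - 751/3)*(1043 - 1/2916) = (266/3)*(3041387/2916) = 404504471/4374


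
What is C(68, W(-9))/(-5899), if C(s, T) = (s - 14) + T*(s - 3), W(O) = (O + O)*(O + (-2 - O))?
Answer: -2394/5899 ≈ -0.40583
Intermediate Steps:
W(O) = -4*O (W(O) = (2*O)*(-2) = -4*O)
C(s, T) = -14 + s + T*(-3 + s) (C(s, T) = (-14 + s) + T*(-3 + s) = -14 + s + T*(-3 + s))
C(68, W(-9))/(-5899) = (-14 + 68 - (-12)*(-9) - 4*(-9)*68)/(-5899) = (-14 + 68 - 3*36 + 36*68)*(-1/5899) = (-14 + 68 - 108 + 2448)*(-1/5899) = 2394*(-1/5899) = -2394/5899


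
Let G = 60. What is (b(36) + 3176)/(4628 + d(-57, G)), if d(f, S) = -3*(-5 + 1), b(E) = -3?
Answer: 3173/4640 ≈ 0.68384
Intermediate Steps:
d(f, S) = 12 (d(f, S) = -3*(-4) = 12)
(b(36) + 3176)/(4628 + d(-57, G)) = (-3 + 3176)/(4628 + 12) = 3173/4640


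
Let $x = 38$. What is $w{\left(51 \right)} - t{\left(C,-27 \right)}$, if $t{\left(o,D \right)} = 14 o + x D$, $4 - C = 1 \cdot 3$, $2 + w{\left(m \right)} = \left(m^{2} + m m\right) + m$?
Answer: $6263$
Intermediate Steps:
$w{\left(m \right)} = -2 + m + 2 m^{2}$ ($w{\left(m \right)} = -2 + \left(\left(m^{2} + m m\right) + m\right) = -2 + \left(\left(m^{2} + m^{2}\right) + m\right) = -2 + \left(2 m^{2} + m\right) = -2 + \left(m + 2 m^{2}\right) = -2 + m + 2 m^{2}$)
$C = 1$ ($C = 4 - 1 \cdot 3 = 4 - 3 = 1$)
$t{\left(o,D \right)} = 14 o + 38 D$
$w{\left(51 \right)} - t{\left(C,-27 \right)} = \left(-2 + 51 + 2 \cdot 51^{2}\right) - \left(14 \cdot 1 + 38 \left(-27\right)\right) = \left(-2 + 51 + 2 \cdot 2601\right) - \left(14 - 1026\right) = \left(-2 + 51 + 5202\right) - -1012 = 5251 + 1012 = 6263$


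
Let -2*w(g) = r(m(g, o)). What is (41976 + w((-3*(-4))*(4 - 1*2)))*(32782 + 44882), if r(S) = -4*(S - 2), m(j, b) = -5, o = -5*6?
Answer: 3258936768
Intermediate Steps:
o = -30
r(S) = 8 - 4*S (r(S) = -4*(-2 + S) = 8 - 4*S)
w(g) = -14 (w(g) = -(8 - 4*(-5))/2 = -(8 + 20)/2 = -1/2*28 = -14)
(41976 + w((-3*(-4))*(4 - 1*2)))*(32782 + 44882) = (41976 - 14)*(32782 + 44882) = 41962*77664 = 3258936768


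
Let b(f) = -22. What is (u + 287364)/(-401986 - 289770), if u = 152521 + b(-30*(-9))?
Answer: -439863/691756 ≈ -0.63586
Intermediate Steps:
u = 152499 (u = 152521 - 22 = 152499)
(u + 287364)/(-401986 - 289770) = (152499 + 287364)/(-401986 - 289770) = 439863/(-691756) = 439863*(-1/691756) = -439863/691756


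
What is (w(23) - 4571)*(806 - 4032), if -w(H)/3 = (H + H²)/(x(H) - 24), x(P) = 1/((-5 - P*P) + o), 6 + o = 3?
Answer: 187192995422/12889 ≈ 1.4523e+7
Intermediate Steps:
o = -3 (o = -6 + 3 = -3)
x(P) = 1/(-8 - P²) (x(P) = 1/((-5 - P*P) - 3) = 1/((-5 - P²) - 3) = 1/(-8 - P²))
w(H) = -3*(H + H²)/(-24 - 1/(8 + H²)) (w(H) = -3*(H + H²)/(-1/(8 + H²) - 24) = -3*(H + H²)/(-24 - 1/(8 + H²)))
(w(23) - 4571)*(806 - 4032) = (3*23*(1 + 23)*(8 + 23²)/(193 + 24*23²) - 4571)*(806 - 4032) = (3*23*24*(8 + 529)/(193 + 24*529) - 4571)*(-3226) = (3*23*24*537/(193 + 12696) - 4571)*(-3226) = (3*23*24*537/12889 - 4571)*(-3226) = (3*23*(1/12889)*24*537 - 4571)*(-3226) = (889272/12889 - 4571)*(-3226) = -58026347/12889*(-3226) = 187192995422/12889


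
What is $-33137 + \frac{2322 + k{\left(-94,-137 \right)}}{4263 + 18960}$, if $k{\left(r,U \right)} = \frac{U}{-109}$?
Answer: $- \frac{83879666824}{2531307} \approx -33137.0$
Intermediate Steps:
$k{\left(r,U \right)} = - \frac{U}{109}$ ($k{\left(r,U \right)} = U \left(- \frac{1}{109}\right) = - \frac{U}{109}$)
$-33137 + \frac{2322 + k{\left(-94,-137 \right)}}{4263 + 18960} = -33137 + \frac{2322 - - \frac{137}{109}}{4263 + 18960} = -33137 + \frac{2322 + \frac{137}{109}}{23223} = -33137 + \frac{253235}{109} \cdot \frac{1}{23223} = -33137 + \frac{253235}{2531307} = - \frac{83879666824}{2531307}$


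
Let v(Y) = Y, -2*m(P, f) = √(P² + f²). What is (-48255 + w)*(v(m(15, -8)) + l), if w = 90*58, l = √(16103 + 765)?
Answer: 731595/2 - 86070*√4217 ≈ -5.2235e+6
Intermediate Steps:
m(P, f) = -√(P² + f²)/2
l = 2*√4217 (l = √16868 = 2*√4217 ≈ 129.88)
w = 5220
(-48255 + w)*(v(m(15, -8)) + l) = (-48255 + 5220)*(-√(15² + (-8)²)/2 + 2*√4217) = -43035*(-√(225 + 64)/2 + 2*√4217) = -43035*(-√289/2 + 2*√4217) = -43035*(-½*17 + 2*√4217) = -43035*(-17/2 + 2*√4217) = 731595/2 - 86070*√4217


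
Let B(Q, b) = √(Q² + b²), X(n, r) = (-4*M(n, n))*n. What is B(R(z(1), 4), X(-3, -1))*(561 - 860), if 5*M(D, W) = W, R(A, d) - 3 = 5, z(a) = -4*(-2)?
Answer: -1196*√181/5 ≈ -3218.1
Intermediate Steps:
z(a) = 8
R(A, d) = 8 (R(A, d) = 3 + 5 = 8)
M(D, W) = W/5
X(n, r) = -4*n²/5 (X(n, r) = (-4*n/5)*n = -4*n²/5)
B(R(z(1), 4), X(-3, -1))*(561 - 860) = √(8² + (-⅘*(-3)²)²)*(561 - 860) = √(64 + (-⅘*9)²)*(-299) = √(64 + (-36/5)²)*(-299) = √(64 + 1296/25)*(-299) = √(2896/25)*(-299) = (4*√181/5)*(-299) = -1196*√181/5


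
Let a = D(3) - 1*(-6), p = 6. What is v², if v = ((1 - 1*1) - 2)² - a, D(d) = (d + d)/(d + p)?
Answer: 64/9 ≈ 7.1111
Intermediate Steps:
D(d) = 2*d/(6 + d) (D(d) = (d + d)/(d + 6) = (2*d)/(6 + d) = 2*d/(6 + d))
a = 20/3 (a = 2*3/(6 + 3) - 1*(-6) = 2*3/9 + 6 = 2*3*(⅑) + 6 = ⅔ + 6 = 20/3 ≈ 6.6667)
v = -8/3 (v = ((1 - 1*1) - 2)² - 1*20/3 = ((1 - 1) - 2)² - 20/3 = (0 - 2)² - 20/3 = (-2)² - 20/3 = 4 - 20/3 = -8/3 ≈ -2.6667)
v² = (-8/3)² = 64/9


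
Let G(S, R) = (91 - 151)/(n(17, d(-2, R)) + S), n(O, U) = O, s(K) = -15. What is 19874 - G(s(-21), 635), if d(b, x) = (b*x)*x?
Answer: 19904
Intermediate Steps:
d(b, x) = b*x²
G(S, R) = -60/(17 + S) (G(S, R) = (91 - 151)/(17 + S) = -60/(17 + S))
19874 - G(s(-21), 635) = 19874 - (-60)/(17 - 15) = 19874 - (-60)/2 = 19874 - 1*(-30) = 19874 + 30 = 19904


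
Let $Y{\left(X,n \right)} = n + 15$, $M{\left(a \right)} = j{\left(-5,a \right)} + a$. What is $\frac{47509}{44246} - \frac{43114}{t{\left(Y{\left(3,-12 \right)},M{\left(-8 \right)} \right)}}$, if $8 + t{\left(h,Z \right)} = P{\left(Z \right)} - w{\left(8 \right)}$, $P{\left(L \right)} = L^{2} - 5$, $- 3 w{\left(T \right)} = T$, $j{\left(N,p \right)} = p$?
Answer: $- \frac{5687851999}{32609302} \approx -174.42$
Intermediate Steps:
$w{\left(T \right)} = - \frac{T}{3}$
$M{\left(a \right)} = 2 a$ ($M{\left(a \right)} = a + a = 2 a$)
$Y{\left(X,n \right)} = 15 + n$
$P{\left(L \right)} = -5 + L^{2}$ ($P{\left(L \right)} = L^{2} - 5 = -5 + L^{2}$)
$t{\left(h,Z \right)} = - \frac{31}{3} + Z^{2}$ ($t{\left(h,Z \right)} = -8 - \left(5 - \frac{8}{3} - Z^{2}\right) = -8 + \left(\left(-5 + Z^{2}\right) - - \frac{8}{3}\right) = -8 + \left(\left(-5 + Z^{2}\right) + \frac{8}{3}\right) = -8 + \left(- \frac{7}{3} + Z^{2}\right) = - \frac{31}{3} + Z^{2}$)
$\frac{47509}{44246} - \frac{43114}{t{\left(Y{\left(3,-12 \right)},M{\left(-8 \right)} \right)}} = \frac{47509}{44246} - \frac{43114}{- \frac{31}{3} + \left(2 \left(-8\right)\right)^{2}} = 47509 \cdot \frac{1}{44246} - \frac{43114}{- \frac{31}{3} + \left(-16\right)^{2}} = \frac{47509}{44246} - \frac{43114}{- \frac{31}{3} + 256} = \frac{47509}{44246} - \frac{43114}{\frac{737}{3}} = \frac{47509}{44246} - \frac{129342}{737} = - \frac{5687851999}{32609302}$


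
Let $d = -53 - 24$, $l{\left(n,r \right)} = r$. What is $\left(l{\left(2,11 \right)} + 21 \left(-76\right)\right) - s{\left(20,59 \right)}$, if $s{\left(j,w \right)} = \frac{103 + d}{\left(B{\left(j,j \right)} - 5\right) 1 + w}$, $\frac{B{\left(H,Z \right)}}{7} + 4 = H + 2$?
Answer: $- \frac{142663}{90} \approx -1585.1$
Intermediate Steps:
$B{\left(H,Z \right)} = -14 + 7 H$ ($B{\left(H,Z \right)} = -28 + 7 \left(H + 2\right) = -28 + 7 \left(2 + H\right) = -28 + \left(14 + 7 H\right) = -14 + 7 H$)
$d = -77$
$s{\left(j,w \right)} = \frac{26}{-19 + w + 7 j}$ ($s{\left(j,w \right)} = \frac{103 - 77}{\left(\left(-14 + 7 j\right) - 5\right) 1 + w} = \frac{26}{\left(-19 + 7 j\right) 1 + w} = \frac{26}{\left(-19 + 7 j\right) + w} = \frac{26}{-19 + w + 7 j}$)
$\left(l{\left(2,11 \right)} + 21 \left(-76\right)\right) - s{\left(20,59 \right)} = \left(11 + 21 \left(-76\right)\right) - \frac{26}{-19 + 59 + 7 \cdot 20} = \left(11 - 1596\right) - \frac{26}{-19 + 59 + 140} = -1585 - \frac{26}{180} = -1585 - 26 \cdot \frac{1}{180} = -1585 - \frac{13}{90} = - \frac{142663}{90}$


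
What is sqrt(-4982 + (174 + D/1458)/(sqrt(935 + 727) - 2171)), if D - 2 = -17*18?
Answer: sqrt(-7884933832 + 3631878*sqrt(1662))/(27*sqrt(2171 - sqrt(1662))) ≈ 70.584*I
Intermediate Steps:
D = -304 (D = 2 - 17*18 = 2 - 306 = -304)
sqrt(-4982 + (174 + D/1458)/(sqrt(935 + 727) - 2171)) = sqrt(-4982 + (174 - 304/1458)/(sqrt(935 + 727) - 2171)) = sqrt(-4982 + (174 - 304*1/1458)/(sqrt(1662) - 2171)) = sqrt(-4982 + (174 - 152/729)/(-2171 + sqrt(1662))) = sqrt(-4982 + 126694/(729*(-2171 + sqrt(1662))))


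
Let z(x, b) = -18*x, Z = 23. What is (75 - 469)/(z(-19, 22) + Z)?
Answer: -394/365 ≈ -1.0795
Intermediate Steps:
(75 - 469)/(z(-19, 22) + Z) = (75 - 469)/(-18*(-19) + 23) = -394/(342 + 23) = -394/365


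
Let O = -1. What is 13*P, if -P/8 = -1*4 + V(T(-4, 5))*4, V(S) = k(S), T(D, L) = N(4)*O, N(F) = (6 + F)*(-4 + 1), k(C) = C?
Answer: -12064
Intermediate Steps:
N(F) = -18 - 3*F (N(F) = (6 + F)*(-3) = -18 - 3*F)
T(D, L) = 30 (T(D, L) = (-18 - 3*4)*(-1) = (-18 - 12)*(-1) = -30*(-1) = 30)
V(S) = S
P = -928 (P = -8*(-1*4 + 30*4) = -8*(-4 + 120) = -8*116 = -928)
13*P = 13*(-928) = -12064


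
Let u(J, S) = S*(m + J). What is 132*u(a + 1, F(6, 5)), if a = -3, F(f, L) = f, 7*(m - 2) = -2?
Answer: -1584/7 ≈ -226.29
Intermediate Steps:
m = 12/7 (m = 2 + (⅐)*(-2) = 2 - 2/7 = 12/7 ≈ 1.7143)
u(J, S) = S*(12/7 + J)
132*u(a + 1, F(6, 5)) = 132*((⅐)*6*(12 + 7*(-3 + 1))) = 132*((⅐)*6*(12 + 7*(-2))) = 132*((⅐)*6*(12 - 14)) = 132*((⅐)*6*(-2)) = 132*(-12/7) = -1584/7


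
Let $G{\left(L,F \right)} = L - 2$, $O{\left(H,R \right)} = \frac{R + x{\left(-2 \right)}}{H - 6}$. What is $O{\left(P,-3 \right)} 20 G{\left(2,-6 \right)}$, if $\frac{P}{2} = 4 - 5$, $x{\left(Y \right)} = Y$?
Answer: $0$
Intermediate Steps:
$P = -2$ ($P = 2 \left(4 - 5\right) = 2 \left(-1\right) = -2$)
$O{\left(H,R \right)} = \frac{-2 + R}{-6 + H}$ ($O{\left(H,R \right)} = \frac{R - 2}{H - 6} = \frac{-2 + R}{-6 + H}$)
$G{\left(L,F \right)} = -2 + L$
$O{\left(P,-3 \right)} 20 G{\left(2,-6 \right)} = \frac{-2 - 3}{-6 - 2} \cdot 20 \left(-2 + 2\right) = \frac{1}{-8} \left(-5\right) 20 \cdot 0 = \left(- \frac{1}{8}\right) \left(-5\right) 20 \cdot 0 = \frac{5}{8} \cdot 20 \cdot 0 = \frac{25}{2} \cdot 0 = 0$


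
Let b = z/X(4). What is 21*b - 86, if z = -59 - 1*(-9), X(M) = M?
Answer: -697/2 ≈ -348.50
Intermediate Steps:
z = -50 (z = -59 + 9 = -50)
b = -25/2 (b = -50/4 = -50*1/4 = -25/2 ≈ -12.500)
21*b - 86 = 21*(-25/2) - 86 = -525/2 - 86 = -697/2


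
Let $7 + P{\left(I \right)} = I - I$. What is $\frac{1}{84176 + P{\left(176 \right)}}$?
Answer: $\frac{1}{84169} \approx 1.1881 \cdot 10^{-5}$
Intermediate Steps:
$P{\left(I \right)} = -7$ ($P{\left(I \right)} = -7 + \left(I - I\right) = -7 + 0 = -7$)
$\frac{1}{84176 + P{\left(176 \right)}} = \frac{1}{84176 - 7} = \frac{1}{84169}$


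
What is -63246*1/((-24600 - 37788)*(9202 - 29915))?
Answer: -10541/215373774 ≈ -4.8943e-5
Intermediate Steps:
-63246*1/((-24600 - 37788)*(9202 - 29915)) = -63246/((-20713*(-62388))) = -63246/1292242644 = -63246*1/1292242644 = -10541/215373774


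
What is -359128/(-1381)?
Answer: 359128/1381 ≈ 260.05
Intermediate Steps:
-359128/(-1381) = -359128*(-1)/1381 = -371*(-968/1381) = 359128/1381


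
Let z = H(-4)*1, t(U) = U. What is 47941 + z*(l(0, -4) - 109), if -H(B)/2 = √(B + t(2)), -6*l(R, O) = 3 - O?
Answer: 47941 + 661*I*√2/3 ≈ 47941.0 + 311.6*I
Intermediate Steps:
l(R, O) = -½ + O/6 (l(R, O) = -(3 - O)/6 = -½ + O/6)
H(B) = -2*√(2 + B) (H(B) = -2*√(B + 2) = -2*√(2 + B))
z = -2*I*√2 (z = -2*√(2 - 4)*1 = -2*I*√2*1 = -2*I*√2 ≈ -2.8284*I)
47941 + z*(l(0, -4) - 109) = 47941 + (-2*I*√2)*((-½ + (⅙)*(-4)) - 109) = 47941 + (-2*I*√2)*((-½ - ⅔) - 109) = 47941 + (-2*I*√2)*(-7/6 - 109) = 47941 - 2*I*√2*(-661/6) = 47941 + 661*I*√2/3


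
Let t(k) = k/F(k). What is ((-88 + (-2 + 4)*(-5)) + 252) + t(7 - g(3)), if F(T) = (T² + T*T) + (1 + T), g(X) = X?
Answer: 5702/37 ≈ 154.11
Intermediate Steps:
F(T) = 1 + T + 2*T² (F(T) = (T² + T²) + (1 + T) = 2*T² + (1 + T) = 1 + T + 2*T²)
t(k) = k/(1 + k + 2*k²)
((-88 + (-2 + 4)*(-5)) + 252) + t(7 - g(3)) = ((-88 + (-2 + 4)*(-5)) + 252) + (7 - 1*3)/(1 + (7 - 1*3) + 2*(7 - 1*3)²) = ((-88 + 2*(-5)) + 252) + (7 - 3)/(1 + (7 - 3) + 2*(7 - 3)²) = ((-88 - 10) + 252) + 4/(1 + 4 + 2*4²) = (-98 + 252) + 4/(1 + 4 + 2*16) = 154 + 4/(1 + 4 + 32) = 154 + 4/37 = 5702/37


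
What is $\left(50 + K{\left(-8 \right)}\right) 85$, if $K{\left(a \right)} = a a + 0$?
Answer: $9690$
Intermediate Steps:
$K{\left(a \right)} = a^{2}$ ($K{\left(a \right)} = a^{2} + 0 = a^{2}$)
$\left(50 + K{\left(-8 \right)}\right) 85 = \left(50 + \left(-8\right)^{2}\right) 85 = \left(50 + 64\right) 85 = 114 \cdot 85 = 9690$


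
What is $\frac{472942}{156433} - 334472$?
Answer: $- \frac{52321985434}{156433} \approx -3.3447 \cdot 10^{5}$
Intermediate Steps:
$\frac{472942}{156433} - 334472 = - \frac{52321985434}{156433}$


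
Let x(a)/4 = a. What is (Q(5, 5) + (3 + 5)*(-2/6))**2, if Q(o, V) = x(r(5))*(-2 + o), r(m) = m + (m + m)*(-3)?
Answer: 824464/9 ≈ 91607.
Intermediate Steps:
r(m) = -5*m (r(m) = m + (2*m)*(-3) = m - 6*m = -5*m)
x(a) = 4*a
Q(o, V) = 200 - 100*o (Q(o, V) = (4*(-5*5))*(-2 + o) = (4*(-25))*(-2 + o) = -100*(-2 + o) = 200 - 100*o)
(Q(5, 5) + (3 + 5)*(-2/6))**2 = ((200 - 100*5) + (3 + 5)*(-2/6))**2 = ((200 - 500) + 8*(-2*1/6))**2 = (-300 + 8*(-1/3))**2 = (-300 - 8/3)**2 = (-908/3)**2 = 824464/9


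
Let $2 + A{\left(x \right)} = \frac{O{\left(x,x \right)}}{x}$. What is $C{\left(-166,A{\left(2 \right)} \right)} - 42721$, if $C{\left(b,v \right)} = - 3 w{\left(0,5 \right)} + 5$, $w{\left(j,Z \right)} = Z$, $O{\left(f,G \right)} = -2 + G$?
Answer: $-42731$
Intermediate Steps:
$A{\left(x \right)} = -2 + \frac{-2 + x}{x}$
$C{\left(b,v \right)} = -10$ ($C{\left(b,v \right)} = \left(-3\right) 5 + 5 = -15 + 5 = -10$)
$C{\left(-166,A{\left(2 \right)} \right)} - 42721 = -10 - 42721 = -42731$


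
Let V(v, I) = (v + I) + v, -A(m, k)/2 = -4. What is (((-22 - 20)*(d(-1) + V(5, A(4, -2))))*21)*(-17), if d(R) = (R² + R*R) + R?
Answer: 284886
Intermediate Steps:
A(m, k) = 8 (A(m, k) = -2*(-4) = 8)
d(R) = R + 2*R² (d(R) = (R² + R²) + R = 2*R² + R = R + 2*R²)
V(v, I) = I + 2*v (V(v, I) = (I + v) + v = I + 2*v)
(((-22 - 20)*(d(-1) + V(5, A(4, -2))))*21)*(-17) = (((-22 - 20)*(-(1 + 2*(-1)) + (8 + 2*5)))*21)*(-17) = (-42*(-(1 - 2) + (8 + 10))*21)*(-17) = (-42*(-1*(-1) + 18)*21)*(-17) = (-42*(1 + 18)*21)*(-17) = (-42*19*21)*(-17) = -798*21*(-17) = -16758*(-17) = 284886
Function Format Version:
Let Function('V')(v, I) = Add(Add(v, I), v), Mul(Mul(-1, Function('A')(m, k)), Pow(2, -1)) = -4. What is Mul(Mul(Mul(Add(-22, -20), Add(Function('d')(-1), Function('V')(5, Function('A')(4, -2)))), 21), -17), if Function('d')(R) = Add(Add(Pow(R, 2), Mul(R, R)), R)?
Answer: 284886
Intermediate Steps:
Function('A')(m, k) = 8 (Function('A')(m, k) = Mul(-2, -4) = 8)
Function('d')(R) = Add(R, Mul(2, Pow(R, 2))) (Function('d')(R) = Add(Add(Pow(R, 2), Pow(R, 2)), R) = Add(Mul(2, Pow(R, 2)), R) = Add(R, Mul(2, Pow(R, 2))))
Function('V')(v, I) = Add(I, Mul(2, v)) (Function('V')(v, I) = Add(Add(I, v), v) = Add(I, Mul(2, v)))
Mul(Mul(Mul(Add(-22, -20), Add(Function('d')(-1), Function('V')(5, Function('A')(4, -2)))), 21), -17) = Mul(Mul(Mul(Add(-22, -20), Add(Mul(-1, Add(1, Mul(2, -1))), Add(8, Mul(2, 5)))), 21), -17) = Mul(Mul(Mul(-42, Add(Mul(-1, Add(1, -2)), Add(8, 10))), 21), -17) = Mul(Mul(Mul(-42, Add(Mul(-1, -1), 18)), 21), -17) = Mul(Mul(Mul(-42, Add(1, 18)), 21), -17) = Mul(Mul(Mul(-42, 19), 21), -17) = Mul(Mul(-798, 21), -17) = Mul(-16758, -17) = 284886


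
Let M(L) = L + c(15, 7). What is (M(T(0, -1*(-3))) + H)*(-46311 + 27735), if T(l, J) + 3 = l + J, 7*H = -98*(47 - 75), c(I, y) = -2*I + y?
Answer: -6854544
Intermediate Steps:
c(I, y) = y - 2*I
H = 392 (H = (-98*(47 - 75))/7 = (-98*(-28))/7 = (⅐)*2744 = 392)
T(l, J) = -3 + J + l (T(l, J) = -3 + (l + J) = -3 + (J + l) = -3 + J + l)
M(L) = -23 + L (M(L) = L + (7 - 2*15) = L + (7 - 30) = L - 23 = -23 + L)
(M(T(0, -1*(-3))) + H)*(-46311 + 27735) = ((-23 + (-3 - 1*(-3) + 0)) + 392)*(-46311 + 27735) = ((-23 + (-3 + 3 + 0)) + 392)*(-18576) = ((-23 + 0) + 392)*(-18576) = (-23 + 392)*(-18576) = 369*(-18576) = -6854544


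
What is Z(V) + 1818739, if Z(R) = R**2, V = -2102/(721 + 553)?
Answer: 737989009892/405769 ≈ 1.8187e+6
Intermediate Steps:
V = -1051/637 (V = -2102/1274 = -2102*1/1274 = -1051/637 ≈ -1.6499)
Z(V) + 1818739 = (-1051/637)**2 + 1818739 = 1104601/405769 + 1818739 = 737989009892/405769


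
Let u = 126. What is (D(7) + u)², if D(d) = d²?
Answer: 30625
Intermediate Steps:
(D(7) + u)² = (7² + 126)² = (49 + 126)² = 175² = 30625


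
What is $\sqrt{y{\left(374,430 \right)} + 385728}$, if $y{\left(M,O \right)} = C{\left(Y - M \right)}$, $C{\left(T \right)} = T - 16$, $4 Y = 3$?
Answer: $\frac{\sqrt{1541355}}{2} \approx 620.76$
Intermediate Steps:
$Y = \frac{3}{4}$ ($Y = \frac{1}{4} \cdot 3 = \frac{3}{4} \approx 0.75$)
$C{\left(T \right)} = -16 + T$ ($C{\left(T \right)} = T - 16 = -16 + T$)
$y{\left(M,O \right)} = - \frac{61}{4} - M$ ($y{\left(M,O \right)} = -16 - \left(- \frac{3}{4} + M\right) = - \frac{61}{4} - M$)
$\sqrt{y{\left(374,430 \right)} + 385728} = \sqrt{\left(- \frac{61}{4} - 374\right) + 385728} = \sqrt{- \frac{1557}{4} + 385728} = \sqrt{\frac{1541355}{4}} = \frac{\sqrt{1541355}}{2}$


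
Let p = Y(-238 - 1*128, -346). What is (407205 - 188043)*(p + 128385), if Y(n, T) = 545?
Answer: 28256556660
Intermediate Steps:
p = 545
(407205 - 188043)*(p + 128385) = (407205 - 188043)*(545 + 128385) = 219162*128930 = 28256556660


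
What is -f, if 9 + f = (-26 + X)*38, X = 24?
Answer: 85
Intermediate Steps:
f = -85 (f = -9 + (-26 + 24)*38 = -9 - 2*38 = -9 - 76 = -85)
-f = -1*(-85) = 85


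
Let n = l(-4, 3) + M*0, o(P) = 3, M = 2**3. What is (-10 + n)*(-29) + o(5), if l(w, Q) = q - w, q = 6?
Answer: 3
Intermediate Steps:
l(w, Q) = 6 - w
M = 8
n = 10 (n = (6 - 1*(-4)) + 8*0 = (6 + 4) + 0 = 10 + 0 = 10)
(-10 + n)*(-29) + o(5) = (-10 + 10)*(-29) + 3 = 0*(-29) + 3 = 0 + 3 = 3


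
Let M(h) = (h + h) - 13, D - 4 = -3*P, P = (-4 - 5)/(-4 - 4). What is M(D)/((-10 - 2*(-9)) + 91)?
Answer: -47/396 ≈ -0.11869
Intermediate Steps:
P = 9/8 (P = -9/(-8) = -9*(-1/8) = 9/8 ≈ 1.1250)
D = 5/8 (D = 4 - 3*9/8 = 4 - 27/8 = 5/8 ≈ 0.62500)
M(h) = -13 + 2*h (M(h) = 2*h - 13 = -13 + 2*h)
M(D)/((-10 - 2*(-9)) + 91) = (-13 + 2*(5/8))/((-10 - 2*(-9)) + 91) = (-13 + 5/4)/((-10 + 18) + 91) = -47/(4*(8 + 91)) = -47/4/99 = -47/4*1/99 = -47/396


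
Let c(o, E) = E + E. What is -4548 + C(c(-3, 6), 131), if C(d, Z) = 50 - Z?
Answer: -4629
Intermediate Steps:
c(o, E) = 2*E
-4548 + C(c(-3, 6), 131) = -4548 + (50 - 1*131) = -4548 + (50 - 131) = -4548 - 81 = -4629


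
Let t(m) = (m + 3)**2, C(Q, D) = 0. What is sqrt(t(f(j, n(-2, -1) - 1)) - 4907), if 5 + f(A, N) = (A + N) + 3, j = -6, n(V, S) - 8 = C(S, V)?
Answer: I*sqrt(4903) ≈ 70.021*I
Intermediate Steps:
n(V, S) = 8 (n(V, S) = 8 + 0 = 8)
f(A, N) = -2 + A + N (f(A, N) = -5 + ((A + N) + 3) = -5 + (3 + A + N) = -2 + A + N)
t(m) = (3 + m)**2
sqrt(t(f(j, n(-2, -1) - 1)) - 4907) = sqrt((3 + (-2 - 6 + (8 - 1)))**2 - 4907) = sqrt((3 + (-2 - 6 + 7))**2 - 4907) = sqrt((3 - 1)**2 - 4907) = sqrt(2**2 - 4907) = sqrt(4 - 4907) = sqrt(-4903) = I*sqrt(4903)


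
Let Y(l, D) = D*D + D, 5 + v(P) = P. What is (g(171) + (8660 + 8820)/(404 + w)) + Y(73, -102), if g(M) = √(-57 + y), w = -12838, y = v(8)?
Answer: 64038794/6217 + 3*I*√6 ≈ 10301.0 + 7.3485*I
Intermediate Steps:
v(P) = -5 + P
y = 3 (y = -5 + 8 = 3)
Y(l, D) = D + D² (Y(l, D) = D² + D = D + D²)
g(M) = 3*I*√6 (g(M) = √(-57 + 3) = √(-54) = 3*I*√6)
(g(171) + (8660 + 8820)/(404 + w)) + Y(73, -102) = (3*I*√6 + (8660 + 8820)/(404 - 12838)) - 102*(1 - 102) = (3*I*√6 + 17480/(-12434)) - 102*(-101) = (3*I*√6 + 17480*(-1/12434)) + 10302 = (3*I*√6 - 8740/6217) + 10302 = (-8740/6217 + 3*I*√6) + 10302 = 64038794/6217 + 3*I*√6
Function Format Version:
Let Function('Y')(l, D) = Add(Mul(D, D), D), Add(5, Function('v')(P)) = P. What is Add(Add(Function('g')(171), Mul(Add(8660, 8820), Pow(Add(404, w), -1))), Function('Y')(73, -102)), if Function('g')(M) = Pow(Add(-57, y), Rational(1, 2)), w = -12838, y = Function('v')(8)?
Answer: Add(Rational(64038794, 6217), Mul(3, I, Pow(6, Rational(1, 2)))) ≈ Add(10301., Mul(7.3485, I))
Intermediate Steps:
Function('v')(P) = Add(-5, P)
y = 3 (y = Add(-5, 8) = 3)
Function('Y')(l, D) = Add(D, Pow(D, 2)) (Function('Y')(l, D) = Add(Pow(D, 2), D) = Add(D, Pow(D, 2)))
Function('g')(M) = Mul(3, I, Pow(6, Rational(1, 2))) (Function('g')(M) = Pow(Add(-57, 3), Rational(1, 2)) = Pow(-54, Rational(1, 2)) = Mul(3, I, Pow(6, Rational(1, 2))))
Add(Add(Function('g')(171), Mul(Add(8660, 8820), Pow(Add(404, w), -1))), Function('Y')(73, -102)) = Add(Add(Mul(3, I, Pow(6, Rational(1, 2))), Mul(Add(8660, 8820), Pow(Add(404, -12838), -1))), Mul(-102, Add(1, -102))) = Add(Add(Mul(3, I, Pow(6, Rational(1, 2))), Mul(17480, Pow(-12434, -1))), Mul(-102, -101)) = Add(Add(Mul(3, I, Pow(6, Rational(1, 2))), Mul(17480, Rational(-1, 12434))), 10302) = Add(Add(Mul(3, I, Pow(6, Rational(1, 2))), Rational(-8740, 6217)), 10302) = Add(Add(Rational(-8740, 6217), Mul(3, I, Pow(6, Rational(1, 2)))), 10302) = Add(Rational(64038794, 6217), Mul(3, I, Pow(6, Rational(1, 2))))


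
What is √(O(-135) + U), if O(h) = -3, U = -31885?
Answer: 4*I*√1993 ≈ 178.57*I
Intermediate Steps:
√(O(-135) + U) = √(-3 - 31885) = √(-31888) = 4*I*√1993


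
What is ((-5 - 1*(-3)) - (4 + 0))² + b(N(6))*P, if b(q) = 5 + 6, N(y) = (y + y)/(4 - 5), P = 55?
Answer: 641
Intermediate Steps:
N(y) = -2*y (N(y) = (2*y)/(-1) = (2*y)*(-1) = -2*y)
b(q) = 11
((-5 - 1*(-3)) - (4 + 0))² + b(N(6))*P = ((-5 - 1*(-3)) - (4 + 0))² + 11*55 = ((-5 + 3) - 1*4)² + 605 = (-2 - 4)² + 605 = (-6)² + 605 = 36 + 605 = 641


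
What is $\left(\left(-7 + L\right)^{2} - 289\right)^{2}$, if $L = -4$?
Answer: $28224$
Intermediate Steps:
$\left(\left(-7 + L\right)^{2} - 289\right)^{2} = \left(\left(-7 - 4\right)^{2} - 289\right)^{2} = \left(\left(-11\right)^{2} - 289\right)^{2} = \left(121 - 289\right)^{2} = \left(-168\right)^{2} = 28224$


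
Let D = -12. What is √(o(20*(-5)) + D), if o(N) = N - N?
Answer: 2*I*√3 ≈ 3.4641*I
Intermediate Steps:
o(N) = 0
√(o(20*(-5)) + D) = √(0 - 12) = √(-12) = 2*I*√3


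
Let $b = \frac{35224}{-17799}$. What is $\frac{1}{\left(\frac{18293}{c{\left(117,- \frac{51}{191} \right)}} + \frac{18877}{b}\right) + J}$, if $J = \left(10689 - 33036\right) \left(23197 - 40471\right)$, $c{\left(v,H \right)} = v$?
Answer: $\frac{242424}{93578741726545} \approx 2.5906 \cdot 10^{-9}$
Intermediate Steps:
$b = - \frac{2072}{1047}$ ($b = 35224 \left(- \frac{1}{17799}\right) = - \frac{2072}{1047} \approx -1.979$)
$J = 386022078$ ($J = \left(-22347\right) \left(-17274\right) = 386022078$)
$\frac{1}{\left(\frac{18293}{c{\left(117,- \frac{51}{191} \right)}} + \frac{18877}{b}\right) + J} = \frac{1}{\left(\frac{18293}{117} + \frac{18877}{- \frac{2072}{1047}}\right) + 386022078} = \frac{1}{\left(18293 \cdot \frac{1}{117} + 18877 \left(- \frac{1047}{2072}\right)\right) + 386022078} = \frac{1}{\left(\frac{18293}{117} - \frac{19764219}{2072}\right) + 386022078} = \frac{1}{- \frac{2274510527}{242424} + 386022078} = \frac{1}{\frac{93578741726545}{242424}} = \frac{242424}{93578741726545}$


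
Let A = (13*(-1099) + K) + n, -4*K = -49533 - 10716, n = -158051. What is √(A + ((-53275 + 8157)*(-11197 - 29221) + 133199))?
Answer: √7294220989/2 ≈ 42703.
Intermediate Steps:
K = 60249/4 (K = -(-49533 - 10716)/4 = -¼*(-60249) = 60249/4 ≈ 15062.)
A = -629103/4 (A = (13*(-1099) + 60249/4) - 158051 = (-14287 + 60249/4) - 158051 = 3101/4 - 158051 = -629103/4 ≈ -1.5728e+5)
√(A + ((-53275 + 8157)*(-11197 - 29221) + 133199)) = √(-629103/4 + ((-53275 + 8157)*(-11197 - 29221) + 133199)) = √(-629103/4 + (-45118*(-40418) + 133199)) = √(-629103/4 + (1823579324 + 133199)) = √(-629103/4 + 1823712523) = √(7294220989/4) = √7294220989/2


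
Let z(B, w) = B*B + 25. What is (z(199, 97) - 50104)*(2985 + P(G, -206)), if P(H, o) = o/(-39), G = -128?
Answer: -93996526/3 ≈ -3.1332e+7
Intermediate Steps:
z(B, w) = 25 + B**2 (z(B, w) = B**2 + 25 = 25 + B**2)
P(H, o) = -o/39 (P(H, o) = o*(-1/39) = -o/39)
(z(199, 97) - 50104)*(2985 + P(G, -206)) = ((25 + 199**2) - 50104)*(2985 - 1/39*(-206)) = ((25 + 39601) - 50104)*(2985 + 206/39) = (39626 - 50104)*(116621/39) = -10478*116621/39 = -93996526/3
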